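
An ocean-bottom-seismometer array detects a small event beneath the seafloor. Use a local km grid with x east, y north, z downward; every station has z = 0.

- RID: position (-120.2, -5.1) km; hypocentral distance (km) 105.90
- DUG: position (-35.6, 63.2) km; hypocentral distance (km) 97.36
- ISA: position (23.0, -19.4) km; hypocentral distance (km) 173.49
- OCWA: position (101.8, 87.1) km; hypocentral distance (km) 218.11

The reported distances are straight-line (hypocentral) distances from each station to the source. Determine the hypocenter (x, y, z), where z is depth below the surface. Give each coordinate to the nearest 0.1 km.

x ≈ -105.7 km, y ≈ 76.2 km, depth ≈ 66.3 km

Each station gives a sphere (x−x_i)² + (y−y_i)² + z² = d_i² (stations at z=0).
Subtracting the RID sphere from DUG and ISA: z² cancels, leaving linear equations in x and y:
169.2 x + 136.6 y = -7476.61
286.4 x − 28.6 y = -32452.66
Solving: x ≈ -105.703, y ≈ 76.196 km (keep extra digits for the depth step; rounded: -105.7, 76.2).
Then from the RID sphere: z² = 105.90² − (x + 120.2)² − (y + 5.1)² with x = -105.703, y = 76.196, so z ≈ 66.299 ≈ 66.3 km.
Check against OCWA (with the unrounded solution): distance 218.11 ≈ 218.11 km. ✓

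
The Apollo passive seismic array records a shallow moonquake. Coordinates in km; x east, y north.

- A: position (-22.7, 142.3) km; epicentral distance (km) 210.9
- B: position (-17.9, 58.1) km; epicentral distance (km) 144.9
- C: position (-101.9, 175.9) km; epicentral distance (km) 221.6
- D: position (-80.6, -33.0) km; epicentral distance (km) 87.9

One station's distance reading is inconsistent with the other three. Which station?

D

Solve using three stations at a time. Using A, B, C (subtract circle equations pairwise → linear system) gives (x, y) ≈ (-119.6, -44.9).
Distances from that point to each station vs reported:
  A: calculated 210.8 vs reported 210.9 → residual 0.1 km
  B: calculated 144.8 vs reported 144.9 → residual 0.1 km
  C: calculated 221.5 vs reported 221.6 → residual 0.1 km
  D: calculated 40.8 vs reported 87.9 → residual 47.1 km
A, B, C are mutually consistent (residuals ≈ 0); D is off by 47.1 km.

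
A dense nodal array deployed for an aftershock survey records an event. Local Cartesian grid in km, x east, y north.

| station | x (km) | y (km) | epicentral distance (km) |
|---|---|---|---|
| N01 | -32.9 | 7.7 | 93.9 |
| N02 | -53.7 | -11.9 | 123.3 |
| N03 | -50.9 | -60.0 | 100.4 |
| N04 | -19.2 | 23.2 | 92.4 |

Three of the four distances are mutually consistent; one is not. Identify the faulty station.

Solve using three stations at a time. Using N01, N03, N04 (subtract circle equations pairwise → linear system) gives (x, y) ≈ (47.6, -40.6).
Distances from that point to each station vs reported:
  N01: calculated 93.9 vs reported 93.9 → residual 0.0 km
  N02: calculated 105.3 vs reported 123.3 → residual 18.0 km
  N03: calculated 100.4 vs reported 100.4 → residual 0.0 km
  N04: calculated 92.4 vs reported 92.4 → residual 0.0 km
N01, N03, N04 are mutually consistent (residuals ≈ 0); N02 is off by 18.0 km.

N02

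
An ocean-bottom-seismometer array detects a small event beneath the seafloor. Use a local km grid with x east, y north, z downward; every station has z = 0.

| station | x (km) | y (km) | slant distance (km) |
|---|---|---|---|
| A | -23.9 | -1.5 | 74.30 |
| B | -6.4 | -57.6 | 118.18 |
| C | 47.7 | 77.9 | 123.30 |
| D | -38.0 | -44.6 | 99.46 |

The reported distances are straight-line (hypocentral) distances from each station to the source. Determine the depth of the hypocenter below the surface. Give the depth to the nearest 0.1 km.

depth ≈ 58.9 km

Each station gives a sphere (x−x_i)² + (y−y_i)² + z² = d_i² (stations at z=0).
Subtracting the A sphere from B and C: z² cancels, leaving linear equations in x and y:
35.0 x − 112.2 y = -5660.76
143.2 x + 158.8 y = -1912.16
Solving: x ≈ -51.490, y ≈ 34.390 km (keep extra digits for the depth step; rounded: -51.5, 34.4).
Then from the A sphere: z² = 74.30² − (x + 23.9)² − (y + 1.5)² with x = -51.490, y = 34.390, so z ≈ 58.917 ≈ 58.9 km.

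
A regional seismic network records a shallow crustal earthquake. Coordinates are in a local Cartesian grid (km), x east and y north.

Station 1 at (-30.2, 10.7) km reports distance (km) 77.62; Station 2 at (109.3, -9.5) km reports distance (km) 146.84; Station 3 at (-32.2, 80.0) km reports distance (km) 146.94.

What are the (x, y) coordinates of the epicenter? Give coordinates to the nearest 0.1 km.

x ≈ -25.9 km, y ≈ -66.8 km

Circle about each station: (x + 30.2)² + (y − 10.7)² = 77.62²; (x − 109.3)² + (y + 9.5)² = 146.84²; (x + 32.2)² + (y − 80.0)² = 146.94².
Subtracting pairs of circle equations eliminates x²+y² and gives linear equations (the radical axes):
279.0 x − 40.4 y = -4526.91
-4.0 x + 138.6 y = -9156.19
Solving the 2×2 system: x ≈ -25.9, y ≈ -66.8 km.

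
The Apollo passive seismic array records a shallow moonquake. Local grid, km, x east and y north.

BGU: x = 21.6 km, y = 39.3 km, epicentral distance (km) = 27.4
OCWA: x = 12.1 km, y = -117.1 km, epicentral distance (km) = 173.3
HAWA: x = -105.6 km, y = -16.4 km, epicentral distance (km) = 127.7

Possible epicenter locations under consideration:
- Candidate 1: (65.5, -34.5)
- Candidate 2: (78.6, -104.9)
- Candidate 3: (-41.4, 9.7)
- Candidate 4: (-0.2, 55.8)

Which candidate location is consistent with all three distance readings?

For each candidate, compare |candidate − station| to the reported distance:
Candidate 1: residuals BGU 58.5, OCWA 74.9, HAWA 44.4 → max 74.9 km
Candidate 2: residuals BGU 127.7, OCWA 105.7, HAWA 76.7 → max 127.7 km
Candidate 3: residuals BGU 42.2, OCWA 35.7, HAWA 58.4 → max 58.4 km
Candidate 4: residuals BGU 0.1, OCWA 0.0, HAWA 0.1 → max 0.1 km
Only Candidate 4 has all residuals ≈ 0.

Candidate 4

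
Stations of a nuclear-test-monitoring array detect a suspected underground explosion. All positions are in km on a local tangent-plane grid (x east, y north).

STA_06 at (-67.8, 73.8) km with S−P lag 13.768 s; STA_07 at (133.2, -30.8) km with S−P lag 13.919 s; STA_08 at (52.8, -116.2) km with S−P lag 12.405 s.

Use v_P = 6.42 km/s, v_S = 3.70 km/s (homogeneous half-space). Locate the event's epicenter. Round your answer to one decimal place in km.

Distance from S−P lag: d = Δt · v_P v_S / (v_P − v_S) = Δt · (6.42·3.70)/(6.42−3.70) ≈ 8.7331·Δt.
So d_STA_06 = 120.24, d_STA_07 = 121.56, d_STA_08 = 108.33 km.
Circle about each station: (x + 67.8)² + (y − 73.8)² = 120.24²; (x − 133.2)² + (y + 30.8)² = 121.56²; (x − 52.8)² + (y + 116.2)² = 108.33².
Subtracting pairs of circle equations eliminates x²+y² and gives linear equations (the radical axes):
402.0 x − 209.2 y = 8328.42
241.2 x − 380.0 y = 8969.27
Solving the 2×2 system: x ≈ 12.6, y ≈ -15.6 km.

x ≈ 12.6 km, y ≈ -15.6 km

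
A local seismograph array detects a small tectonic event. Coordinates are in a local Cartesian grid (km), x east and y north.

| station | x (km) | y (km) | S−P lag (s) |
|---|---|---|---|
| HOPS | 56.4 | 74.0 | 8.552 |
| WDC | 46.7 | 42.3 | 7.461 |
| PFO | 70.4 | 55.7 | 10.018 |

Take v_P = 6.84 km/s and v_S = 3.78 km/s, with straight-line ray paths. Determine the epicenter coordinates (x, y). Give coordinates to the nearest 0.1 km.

x ≈ -14.2 km, y ≈ 58.6 km

Distance from S−P lag: d = Δt · v_P v_S / (v_P − v_S) = Δt · (6.84·3.78)/(6.84−3.78) ≈ 8.4494·Δt.
So d_HOPS = 72.26, d_WDC = 63.04, d_PFO = 84.65 km.
Circle about each station: (x − 56.4)² + (y − 74.0)² = 72.26²; (x − 46.7)² + (y − 42.3)² = 63.04²; (x − 70.4)² + (y − 55.7)² = 84.65².
Subtracting the HOPS equation from the WDC and PFO equations removes the quadratic terms:
-19.4 x − 63.4 y = -3439.31
28.0 x − 36.6 y = -2542.42
Solving the 2×2 system: x ≈ -14.2, y ≈ 58.6 km.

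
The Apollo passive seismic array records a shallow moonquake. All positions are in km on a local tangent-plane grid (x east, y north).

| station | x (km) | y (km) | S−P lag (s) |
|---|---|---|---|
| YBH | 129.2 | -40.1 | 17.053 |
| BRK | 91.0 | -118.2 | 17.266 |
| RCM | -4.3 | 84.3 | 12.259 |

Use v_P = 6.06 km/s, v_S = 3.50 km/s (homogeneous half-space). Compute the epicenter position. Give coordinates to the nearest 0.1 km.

x ≈ -10.2 km, y ≈ -17.1 km

Distance from S−P lag: d = Δt · v_P v_S / (v_P − v_S) = Δt · (6.06·3.50)/(6.06−3.50) ≈ 8.2852·Δt.
So d_YBH = 141.29, d_BRK = 143.05, d_RCM = 101.57 km.
Circle about each station: (x − 129.2)² + (y + 40.1)² = 141.29²; (x − 91.0)² + (y + 118.2)² = 143.05²; (x + 4.3)² + (y − 84.3)² = 101.57².
Subtracting pairs of circle equations eliminates x²+y² and gives linear equations (the radical axes):
-76.4 x − 156.2 y = 3451.15
-267.0 x + 248.8 y = -1529.27
Solving the 2×2 system: x ≈ -10.2, y ≈ -17.1 km.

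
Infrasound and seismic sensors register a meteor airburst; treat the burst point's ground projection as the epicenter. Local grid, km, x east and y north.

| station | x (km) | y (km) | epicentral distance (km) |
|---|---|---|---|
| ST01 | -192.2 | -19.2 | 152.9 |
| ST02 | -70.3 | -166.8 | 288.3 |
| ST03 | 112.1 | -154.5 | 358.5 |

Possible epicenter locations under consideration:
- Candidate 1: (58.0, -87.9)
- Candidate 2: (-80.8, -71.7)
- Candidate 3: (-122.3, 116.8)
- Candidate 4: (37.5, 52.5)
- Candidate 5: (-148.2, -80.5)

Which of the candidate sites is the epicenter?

Candidate 3

For each candidate, compare |candidate − station| to the reported distance:
Candidate 1: residuals ST01 106.6, ST02 137.7, ST03 272.7 → max 272.7 km
Candidate 2: residuals ST01 29.7, ST02 192.6, ST03 148.6 → max 192.6 km
Candidate 3: residuals ST01 0.0, ST02 0.0, ST03 0.0 → max 0.0 km
Candidate 4: residuals ST01 87.7, ST02 43.9, ST03 138.5 → max 138.5 km
Candidate 5: residuals ST01 77.4, ST02 172.0, ST03 87.9 → max 172.0 km
Only Candidate 3 has all residuals ≈ 0.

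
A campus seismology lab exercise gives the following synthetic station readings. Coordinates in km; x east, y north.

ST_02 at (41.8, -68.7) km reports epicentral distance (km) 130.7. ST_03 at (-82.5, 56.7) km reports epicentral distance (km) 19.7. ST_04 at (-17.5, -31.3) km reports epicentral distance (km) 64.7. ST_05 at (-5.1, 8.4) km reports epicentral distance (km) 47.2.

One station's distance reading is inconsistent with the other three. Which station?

Solve using three stations at a time. Using ST_02, ST_04, ST_05 (subtract circle equations pairwise → linear system) gives (x, y) ≈ (-49.2, 25.1).
Distances from that point to each station vs reported:
  ST_02: calculated 130.7 vs reported 130.7 → residual 0.0 km
  ST_03: calculated 45.9 vs reported 19.7 → residual 26.2 km
  ST_04: calculated 64.7 vs reported 64.7 → residual 0.0 km
  ST_05: calculated 47.2 vs reported 47.2 → residual 0.0 km
ST_02, ST_04, ST_05 are mutually consistent (residuals ≈ 0); ST_03 is off by 26.2 km.

ST_03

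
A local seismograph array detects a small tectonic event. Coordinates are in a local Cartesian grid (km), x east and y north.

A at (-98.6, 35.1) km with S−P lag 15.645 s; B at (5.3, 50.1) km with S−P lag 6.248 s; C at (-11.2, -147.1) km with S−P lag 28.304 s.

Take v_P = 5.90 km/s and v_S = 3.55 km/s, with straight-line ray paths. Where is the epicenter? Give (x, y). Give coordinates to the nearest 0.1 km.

Distance from S−P lag: d = Δt · v_P v_S / (v_P − v_S) = Δt · (5.90·3.55)/(5.90−3.55) ≈ 8.9128·Δt.
So d_A = 139.44, d_B = 55.69, d_C = 252.27 km.
Circle about each station: (x + 98.6)² + (y − 35.1)² = 139.44²; (x − 5.3)² + (y − 50.1)² = 55.69²; (x + 11.2)² + (y + 147.1)² = 252.27².
Subtracting the A equation from the B and C equations removes the quadratic terms:
207.8 x + 30.0 y = 7926.27
174.8 x − 364.4 y = -33386.76
Solving the 2×2 system: x ≈ 23.3, y ≈ 102.8 km.

23.3 km east, 102.8 km north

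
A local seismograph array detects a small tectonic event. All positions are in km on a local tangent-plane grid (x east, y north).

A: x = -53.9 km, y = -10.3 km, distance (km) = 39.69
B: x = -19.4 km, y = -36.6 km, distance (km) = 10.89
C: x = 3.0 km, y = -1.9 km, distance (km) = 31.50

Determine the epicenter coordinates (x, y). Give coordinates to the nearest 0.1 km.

x ≈ -17.4 km, y ≈ -25.9 km

Circle about each station: (x + 53.9)² + (y + 10.3)² = 39.69²; (x + 19.4)² + (y + 36.6)² = 10.89²; (x − 3.0)² + (y + 1.9)² = 31.50².
Subtracting pairs of circle equations eliminates x²+y² and gives linear equations (the radical axes):
69.0 x − 52.6 y = 161.32
113.8 x + 16.8 y = -2415.64
Solving the 2×2 system: x ≈ -17.4, y ≈ -25.9 km.
Check against A (with the unrounded x, y): √((x + 53.9)²+(y + 10.3)²) = 39.69 ≈ 39.69 km. ✓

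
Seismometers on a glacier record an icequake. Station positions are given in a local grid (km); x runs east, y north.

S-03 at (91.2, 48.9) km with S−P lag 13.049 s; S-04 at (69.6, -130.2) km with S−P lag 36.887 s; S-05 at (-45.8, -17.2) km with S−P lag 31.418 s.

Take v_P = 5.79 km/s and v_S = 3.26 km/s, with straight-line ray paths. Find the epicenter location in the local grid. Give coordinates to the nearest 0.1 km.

x ≈ 129.5 km, y ≈ 138.4 km

Distance from S−P lag: d = Δt · v_P v_S / (v_P − v_S) = Δt · (5.79·3.26)/(5.79−3.26) ≈ 7.4606·Δt.
So d_S-03 = 97.35, d_S-04 = 275.20, d_S-05 = 234.40 km.
Circle about each station: (x − 91.2)² + (y − 48.9)² = 97.35²; (x − 69.6)² + (y + 130.2)² = 275.20²; (x + 45.8)² + (y + 17.2)² = 234.40².
Subtracting the S-03 equation from the S-04 and S-05 equations removes the quadratic terms:
-43.2 x − 358.2 y = -55170.47
-274.0 x − 132.2 y = -53781.51
Solving the 2×2 system: x ≈ 129.5, y ≈ 138.4 km.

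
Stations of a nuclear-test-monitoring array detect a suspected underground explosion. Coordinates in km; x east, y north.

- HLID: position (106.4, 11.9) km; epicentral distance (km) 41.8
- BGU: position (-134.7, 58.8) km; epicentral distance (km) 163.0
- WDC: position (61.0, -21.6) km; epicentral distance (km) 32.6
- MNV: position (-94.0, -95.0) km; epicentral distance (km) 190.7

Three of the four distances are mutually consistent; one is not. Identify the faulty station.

Solve using three stations at a time. Using HLID, WDC, MNV (subtract circle equations pairwise → linear system) gives (x, y) ≈ (64.7, 10.6).
Distances from that point to each station vs reported:
  HLID: calculated 41.7 vs reported 41.8 → residual 0.1 km
  BGU: calculated 205.2 vs reported 163.0 → residual 42.2 km
  WDC: calculated 32.4 vs reported 32.6 → residual 0.2 km
  MNV: calculated 190.7 vs reported 190.7 → residual 0.0 km
HLID, WDC, MNV are mutually consistent (residuals ≈ 0); BGU is off by 42.2 km.

BGU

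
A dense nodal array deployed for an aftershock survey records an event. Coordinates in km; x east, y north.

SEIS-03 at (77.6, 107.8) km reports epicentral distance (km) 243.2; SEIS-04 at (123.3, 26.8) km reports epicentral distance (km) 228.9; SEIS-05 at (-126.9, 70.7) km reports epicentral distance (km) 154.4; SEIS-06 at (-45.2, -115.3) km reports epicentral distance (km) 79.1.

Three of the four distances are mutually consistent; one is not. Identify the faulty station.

SEIS-06

Solve using three stations at a time. Using SEIS-03, SEIS-04, SEIS-05 (subtract circle equations pairwise → linear system) gives (x, y) ≈ (-80.9, -76.7).
Distances from that point to each station vs reported:
  SEIS-03: calculated 243.2 vs reported 243.2 → residual 0.0 km
  SEIS-04: calculated 228.9 vs reported 228.9 → residual 0.0 km
  SEIS-05: calculated 154.4 vs reported 154.4 → residual 0.0 km
  SEIS-06: calculated 52.6 vs reported 79.1 → residual 26.5 km
SEIS-03, SEIS-04, SEIS-05 are mutually consistent (residuals ≈ 0); SEIS-06 is off by 26.5 km.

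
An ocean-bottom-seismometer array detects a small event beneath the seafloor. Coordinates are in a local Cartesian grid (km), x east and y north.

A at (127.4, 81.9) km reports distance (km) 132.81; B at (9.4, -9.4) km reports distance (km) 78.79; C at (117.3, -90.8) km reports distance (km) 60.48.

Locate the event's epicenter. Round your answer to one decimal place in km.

80.9 km east, -42.5 km north

Circle about each station: (x − 127.4)² + (y − 81.9)² = 132.81²; (x − 9.4)² + (y + 9.4)² = 78.79²; (x − 117.3)² + (y + 90.8)² = 60.48².
Subtracting pairs of circle equations eliminates x²+y² and gives linear equations (the radical axes):
-236.0 x − 182.6 y = -11331.02
-20.2 x − 345.4 y = 13046.23
Solving the 2×2 system: x ≈ 80.9, y ≈ -42.5 km.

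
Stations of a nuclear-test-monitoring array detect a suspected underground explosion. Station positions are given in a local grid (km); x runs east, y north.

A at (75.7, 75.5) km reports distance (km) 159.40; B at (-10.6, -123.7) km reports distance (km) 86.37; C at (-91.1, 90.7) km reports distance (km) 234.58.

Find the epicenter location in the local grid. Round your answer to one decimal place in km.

65.9 km east, -83.6 km north

Circle about each station: (x − 75.7)² + (y − 75.5)² = 159.40²; (x + 10.6)² + (y + 123.7)² = 86.37²; (x + 91.1)² + (y − 90.7)² = 234.58².
Subtracting pairs of circle equations eliminates x²+y² and gives linear equations (the radical axes):
-172.6 x − 398.4 y = 21931.89
-333.6 x + 30.4 y = -24524.46
Solving the 2×2 system: x ≈ 65.9, y ≈ -83.6 km.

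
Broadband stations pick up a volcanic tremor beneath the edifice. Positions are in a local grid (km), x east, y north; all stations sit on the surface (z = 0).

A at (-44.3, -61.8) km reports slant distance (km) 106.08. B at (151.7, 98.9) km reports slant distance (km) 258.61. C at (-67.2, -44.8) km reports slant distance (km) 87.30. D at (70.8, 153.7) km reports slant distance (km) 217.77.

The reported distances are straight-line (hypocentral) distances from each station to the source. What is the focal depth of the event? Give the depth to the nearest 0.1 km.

Each station gives a sphere (x−x_i)² + (y−y_i)² + z² = d_i² (stations at z=0).
Subtracting the A sphere from B and C: z² cancels, leaving linear equations in x and y:
392.0 x + 321.4 y = -28613.80
-45.8 x + 34.0 y = 4372.83
Solving: x ≈ -84.793, y ≈ 14.391 km (keep extra digits for the depth step; rounded: -84.8, 14.4).
Then from the A sphere: z² = 106.08² − (x + 44.3)² − (y + 61.8)² with x = -84.793, y = 14.391, so z ≈ 61.711 ≈ 61.7 km.

z ≈ 61.7 km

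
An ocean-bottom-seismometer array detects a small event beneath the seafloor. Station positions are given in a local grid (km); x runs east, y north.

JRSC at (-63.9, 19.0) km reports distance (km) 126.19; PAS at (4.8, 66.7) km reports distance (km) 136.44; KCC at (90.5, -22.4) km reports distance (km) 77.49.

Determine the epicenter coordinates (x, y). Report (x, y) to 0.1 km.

Circle about each station: (x + 63.9)² + (y − 19.0)² = 126.19²; (x − 4.8)² + (y − 66.7)² = 136.44²; (x − 90.5)² + (y + 22.4)² = 77.49².
Subtracting the JRSC equation from the PAS and KCC equations removes the quadratic terms:
137.4 x + 95.4 y = -2664.24
308.8 x − 82.8 y = 14167.02
Solving the 2×2 system: x ≈ 27.7, y ≈ -67.8 km.
Check against JRSC (with the unrounded x, y): √((x + 63.9)²+(y − 19.0)²) = 126.20 ≈ 126.19 km. ✓

(27.7, -67.8)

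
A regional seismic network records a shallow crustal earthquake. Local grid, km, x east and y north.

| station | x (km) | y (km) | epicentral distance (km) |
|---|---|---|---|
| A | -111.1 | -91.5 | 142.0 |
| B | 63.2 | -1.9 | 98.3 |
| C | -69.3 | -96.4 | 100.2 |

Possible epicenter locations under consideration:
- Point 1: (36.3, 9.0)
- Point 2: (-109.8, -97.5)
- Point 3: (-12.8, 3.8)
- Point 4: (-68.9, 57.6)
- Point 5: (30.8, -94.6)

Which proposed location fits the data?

Point 5

For each candidate, compare |candidate − station| to the reported distance:
Point 1: residuals A 36.4, B 69.3, C 49.0 → max 69.3 km
Point 2: residuals A 135.9, B 99.4, C 59.7 → max 135.9 km
Point 3: residuals A 5.1, B 22.1, C 14.8 → max 22.1 km
Point 4: residuals A 13.0, B 46.6, C 53.8 → max 53.8 km
Point 5: residuals A 0.1, B 0.1, C 0.1 → max 0.1 km
Only Point 5 has all residuals ≈ 0.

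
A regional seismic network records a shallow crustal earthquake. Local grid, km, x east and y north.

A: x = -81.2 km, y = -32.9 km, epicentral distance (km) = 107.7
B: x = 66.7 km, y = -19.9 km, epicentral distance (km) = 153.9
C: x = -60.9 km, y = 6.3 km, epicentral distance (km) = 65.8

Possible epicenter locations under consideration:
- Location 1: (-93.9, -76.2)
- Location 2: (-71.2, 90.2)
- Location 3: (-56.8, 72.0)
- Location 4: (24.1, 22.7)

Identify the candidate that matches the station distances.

For each candidate, compare |candidate − station| to the reported distance:
Location 1: residuals A 62.6, B 16.3, C 23.1 → max 62.6 km
Location 2: residuals A 15.8, B 22.6, C 18.7 → max 22.6 km
Location 3: residuals A 0.0, B 0.0, C 0.0 → max 0.0 km
Location 4: residuals A 11.4, B 93.7, C 20.8 → max 93.7 km
Only Location 3 has all residuals ≈ 0.

Location 3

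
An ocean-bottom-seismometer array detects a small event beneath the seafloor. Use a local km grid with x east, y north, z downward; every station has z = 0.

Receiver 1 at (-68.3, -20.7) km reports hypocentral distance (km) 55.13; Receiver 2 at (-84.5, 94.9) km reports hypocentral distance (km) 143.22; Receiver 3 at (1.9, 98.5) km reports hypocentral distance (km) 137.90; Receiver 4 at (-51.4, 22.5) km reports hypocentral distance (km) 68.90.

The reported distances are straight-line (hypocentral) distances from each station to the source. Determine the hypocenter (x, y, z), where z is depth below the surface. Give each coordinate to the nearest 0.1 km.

x ≈ -27.3 km, y ≈ -31.6 km, depth ≈ 35.2 km

Each station gives a sphere (x−x_i)² + (y−y_i)² + z² = d_i² (stations at z=0).
Subtracting the Receiver 1 sphere from Receiver 2 and Receiver 3: z² cancels, leaving linear equations in x and y:
-32.4 x + 231.2 y = -6419.77
140.4 x + 238.4 y = -11364.61
Solving: x ≈ -27.300, y ≈ -31.593 km (keep extra digits for the depth step; rounded: -27.3, -31.6).
Then from the Receiver 1 sphere: z² = 55.13² − (x + 68.3)² − (y + 20.7)² with x = -27.300, y = -31.593, so z ≈ 35.209 ≈ 35.2 km.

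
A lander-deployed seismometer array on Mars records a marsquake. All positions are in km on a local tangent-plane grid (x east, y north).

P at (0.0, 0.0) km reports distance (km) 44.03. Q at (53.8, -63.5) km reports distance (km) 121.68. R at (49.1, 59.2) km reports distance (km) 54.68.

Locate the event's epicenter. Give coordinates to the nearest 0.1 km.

Circle about each station: x² + y² = 44.03²; (x − 53.8)² + (y + 63.5)² = 121.68²; (x − 49.1)² + (y − 59.2)² = 54.68².
Subtracting pairs of circle equations eliminates x²+y² and gives linear equations (the radical axes):
107.6 x − 127.0 y = -5940.69
98.2 x + 118.4 y = 4864.19
Solving the 2×2 system: x ≈ -3.4, y ≈ 43.9 km.

x ≈ -3.4 km, y ≈ 43.9 km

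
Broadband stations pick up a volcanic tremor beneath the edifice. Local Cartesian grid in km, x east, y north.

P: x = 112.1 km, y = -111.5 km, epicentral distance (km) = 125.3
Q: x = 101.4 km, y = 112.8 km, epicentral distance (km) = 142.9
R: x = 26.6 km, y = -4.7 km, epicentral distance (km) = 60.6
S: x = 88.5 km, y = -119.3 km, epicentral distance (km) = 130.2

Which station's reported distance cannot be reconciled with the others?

Q

Solve using three stations at a time. Using P, R, S (subtract circle equations pairwise → linear system) gives (x, y) ≈ (85.1, 10.8).
Distances from that point to each station vs reported:
  P: calculated 125.3 vs reported 125.3 → residual 0.0 km
  Q: calculated 103.3 vs reported 142.9 → residual 39.6 km
  R: calculated 60.5 vs reported 60.6 → residual 0.1 km
  S: calculated 130.2 vs reported 130.2 → residual 0.0 km
P, R, S are mutually consistent (residuals ≈ 0); Q is off by 39.6 km.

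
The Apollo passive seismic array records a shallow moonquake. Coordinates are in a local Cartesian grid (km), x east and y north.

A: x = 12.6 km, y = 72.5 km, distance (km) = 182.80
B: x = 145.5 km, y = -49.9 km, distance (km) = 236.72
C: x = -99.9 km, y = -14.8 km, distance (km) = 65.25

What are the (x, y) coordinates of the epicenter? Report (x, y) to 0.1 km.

-89.4 km east, -79.2 km north

Circle about each station: (x − 12.6)² + (y − 72.5)² = 182.80²; (x − 145.5)² + (y + 49.9)² = 236.72²; (x + 99.9)² + (y + 14.8)² = 65.25².
Subtracting pairs of circle equations eliminates x²+y² and gives linear equations (the radical axes):
265.8 x − 244.8 y = -4375.27
-225.0 x − 174.6 y = 33942.32
Solving the 2×2 system: x ≈ -89.4, y ≈ -79.2 km.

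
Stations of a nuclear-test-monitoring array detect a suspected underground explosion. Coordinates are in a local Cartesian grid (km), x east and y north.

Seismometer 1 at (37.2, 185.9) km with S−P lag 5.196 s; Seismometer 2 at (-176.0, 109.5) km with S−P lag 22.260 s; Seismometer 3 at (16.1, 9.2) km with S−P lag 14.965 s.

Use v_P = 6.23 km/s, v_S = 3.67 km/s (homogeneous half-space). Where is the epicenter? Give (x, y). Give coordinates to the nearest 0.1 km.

Distance from S−P lag: d = Δt · v_P v_S / (v_P − v_S) = Δt · (6.23·3.67)/(6.23−3.67) ≈ 8.9313·Δt.
So d_Seismometer 1 = 46.41, d_Seismometer 2 = 198.81, d_Seismometer 3 = 133.66 km.
Circle about each station: (x − 37.2)² + (y − 185.9)² = 46.41²; (x + 176.0)² + (y − 109.5)² = 198.81²; (x − 16.1)² + (y − 9.2)² = 133.66².
Subtracting pairs of circle equations eliminates x²+y² and gives linear equations (the radical axes):
-426.4 x − 152.8 y = -30347.93
-42.2 x − 353.4 y = -51309.91
Solving the 2×2 system: x ≈ 20.0, y ≈ 142.8 km.

x ≈ 20.0 km, y ≈ 142.8 km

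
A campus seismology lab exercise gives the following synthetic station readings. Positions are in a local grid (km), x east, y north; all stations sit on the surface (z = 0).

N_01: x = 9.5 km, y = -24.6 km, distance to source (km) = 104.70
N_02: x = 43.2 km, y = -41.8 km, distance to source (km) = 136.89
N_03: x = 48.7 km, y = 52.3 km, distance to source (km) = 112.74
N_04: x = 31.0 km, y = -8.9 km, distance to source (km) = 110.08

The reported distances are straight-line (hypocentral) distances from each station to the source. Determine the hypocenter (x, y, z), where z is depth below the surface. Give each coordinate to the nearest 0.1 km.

x ≈ -50.2 km, y ≈ 42.9 km, depth ≈ 53.3 km

Each station gives a sphere (x−x_i)² + (y−y_i)² + z² = d_i² (stations at z=0).
Subtracting the N_01 sphere from N_02 and N_03: z² cancels, leaving linear equations in x and y:
67.4 x − 34.4 y = -4858.71
78.4 x + 153.8 y = 2663.35
Solving: x ≈ -50.191, y ≈ 42.902 km (keep extra digits for the depth step; rounded: -50.2, 42.9).
Then from the N_01 sphere: z² = 104.70² − (x − 9.5)² − (y + 24.6)² with x = -50.191, y = 42.902, so z ≈ 53.316 ≈ 53.3 km.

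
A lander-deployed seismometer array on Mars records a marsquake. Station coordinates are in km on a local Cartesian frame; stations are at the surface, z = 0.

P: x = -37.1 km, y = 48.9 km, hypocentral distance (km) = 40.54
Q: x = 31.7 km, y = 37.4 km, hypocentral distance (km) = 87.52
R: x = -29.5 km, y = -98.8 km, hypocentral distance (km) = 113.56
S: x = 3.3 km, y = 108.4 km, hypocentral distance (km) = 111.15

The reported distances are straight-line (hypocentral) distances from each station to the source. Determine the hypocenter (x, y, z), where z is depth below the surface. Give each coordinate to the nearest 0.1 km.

x ≈ -51.6 km, y ≈ 12.2 km, depth ≈ 9.3 km

Each station gives a sphere (x−x_i)² + (y−y_i)² + z² = d_i² (stations at z=0).
Subtracting the P sphere from Q and R: z² cancels, leaving linear equations in x and y:
137.6 x − 23.0 y = -7380.23
15.2 x − 295.4 y = -4388.31
Solving: x ≈ -51.596, y ≈ 12.201 km (keep extra digits for the depth step; rounded: -51.6, 12.2).
Then from the P sphere: z² = 40.54² − (x + 37.1)² − (y − 48.9)² with x = -51.596, y = 12.201, so z ≈ 9.303 ≈ 9.3 km.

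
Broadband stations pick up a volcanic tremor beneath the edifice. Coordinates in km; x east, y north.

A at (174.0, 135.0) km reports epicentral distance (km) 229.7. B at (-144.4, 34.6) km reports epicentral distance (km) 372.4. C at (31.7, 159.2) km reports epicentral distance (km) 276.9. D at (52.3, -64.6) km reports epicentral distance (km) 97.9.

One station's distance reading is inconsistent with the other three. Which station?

Solve using three stations at a time. Using A, C, D (subtract circle equations pairwise → linear system) gives (x, y) ≈ (146.0, -93.0).
Distances from that point to each station vs reported:
  A: calculated 229.7 vs reported 229.7 → residual 0.0 km
  B: calculated 317.2 vs reported 372.4 → residual 55.2 km
  C: calculated 276.9 vs reported 276.9 → residual 0.0 km
  D: calculated 97.9 vs reported 97.9 → residual 0.0 km
A, C, D are mutually consistent (residuals ≈ 0); B is off by 55.2 km.

B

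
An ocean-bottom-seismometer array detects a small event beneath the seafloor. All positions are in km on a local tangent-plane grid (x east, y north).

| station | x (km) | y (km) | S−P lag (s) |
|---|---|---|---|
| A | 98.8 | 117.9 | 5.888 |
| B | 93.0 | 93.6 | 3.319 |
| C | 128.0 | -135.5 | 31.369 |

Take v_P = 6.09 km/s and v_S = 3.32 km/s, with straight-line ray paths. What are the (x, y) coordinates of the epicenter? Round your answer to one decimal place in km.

(70.0, 86.0)

Distance from S−P lag: d = Δt · v_P v_S / (v_P − v_S) = Δt · (6.09·3.32)/(6.09−3.32) ≈ 7.2992·Δt.
So d_A = 42.98, d_B = 24.23, d_C = 228.97 km.
Circle about each station: (x − 98.8)² + (y − 117.9)² = 42.98²; (x − 93.0)² + (y − 93.6)² = 24.23²; (x − 128.0)² + (y + 135.5)² = 228.97².
Subtracting the A equation from the B and C equations removes the quadratic terms:
-11.6 x − 48.6 y = -4991.70
58.4 x − 506.8 y = -39497.58
Solving the 2×2 system: x ≈ 70.0, y ≈ 86.0 km.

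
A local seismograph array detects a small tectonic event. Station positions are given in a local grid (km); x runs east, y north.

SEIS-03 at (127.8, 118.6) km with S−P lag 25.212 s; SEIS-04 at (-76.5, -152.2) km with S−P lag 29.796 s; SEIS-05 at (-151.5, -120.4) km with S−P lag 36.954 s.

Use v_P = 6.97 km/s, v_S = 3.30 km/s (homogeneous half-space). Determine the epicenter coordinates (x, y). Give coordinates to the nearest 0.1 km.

Distance from S−P lag: d = Δt · v_P v_S / (v_P − v_S) = Δt · (6.97·3.30)/(6.97−3.30) ≈ 6.2673·Δt.
So d_SEIS-03 = 158.01, d_SEIS-04 = 186.74, d_SEIS-05 = 231.60 km.
Circle about each station: (x − 127.8)² + (y − 118.6)² = 158.01²; (x + 76.5)² + (y + 152.2)² = 186.74²; (x + 151.5)² + (y + 120.4)² = 231.60².
Subtracting pairs of circle equations eliminates x²+y² and gives linear equations (the radical axes):
-408.6 x − 541.6 y = -11286.38
-558.6 x − 478.0 y = -21621.79
Solving the 2×2 system: x ≈ 58.9, y ≈ -23.6 km.

(58.9, -23.6)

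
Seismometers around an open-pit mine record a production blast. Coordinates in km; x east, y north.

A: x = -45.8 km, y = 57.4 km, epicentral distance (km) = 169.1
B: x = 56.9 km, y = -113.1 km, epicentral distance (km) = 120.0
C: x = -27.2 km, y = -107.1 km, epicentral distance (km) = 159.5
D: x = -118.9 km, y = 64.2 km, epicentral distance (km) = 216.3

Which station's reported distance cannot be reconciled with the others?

A

Solve using three stations at a time. Using B, C, D (subtract circle equations pairwise → linear system) gives (x, y) ≈ (88.5, 2.7).
Distances from that point to each station vs reported:
  A: calculated 145.0 vs reported 169.1 → residual 24.1 km
  B: calculated 120.1 vs reported 120.0 → residual 0.1 km
  C: calculated 159.6 vs reported 159.5 → residual 0.1 km
  D: calculated 216.3 vs reported 216.3 → residual 0.0 km
B, C, D are mutually consistent (residuals ≈ 0); A is off by 24.1 km.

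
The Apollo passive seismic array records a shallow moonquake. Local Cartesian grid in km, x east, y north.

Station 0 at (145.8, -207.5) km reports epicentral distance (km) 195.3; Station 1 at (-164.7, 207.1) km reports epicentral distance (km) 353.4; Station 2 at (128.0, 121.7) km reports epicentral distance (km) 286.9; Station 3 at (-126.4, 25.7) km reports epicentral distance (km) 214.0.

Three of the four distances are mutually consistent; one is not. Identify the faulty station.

Station 3

Solve using three stations at a time. Using Station 0, Station 1, Station 2 (subtract circle equations pairwise → linear system) gives (x, y) ≈ (-28.3, -118.9).
Distances from that point to each station vs reported:
  Station 0: calculated 195.3 vs reported 195.3 → residual 0.0 km
  Station 1: calculated 353.4 vs reported 353.4 → residual 0.0 km
  Station 2: calculated 286.9 vs reported 286.9 → residual 0.0 km
  Station 3: calculated 174.8 vs reported 214.0 → residual 39.2 km
Station 0, Station 1, Station 2 are mutually consistent (residuals ≈ 0); Station 3 is off by 39.2 km.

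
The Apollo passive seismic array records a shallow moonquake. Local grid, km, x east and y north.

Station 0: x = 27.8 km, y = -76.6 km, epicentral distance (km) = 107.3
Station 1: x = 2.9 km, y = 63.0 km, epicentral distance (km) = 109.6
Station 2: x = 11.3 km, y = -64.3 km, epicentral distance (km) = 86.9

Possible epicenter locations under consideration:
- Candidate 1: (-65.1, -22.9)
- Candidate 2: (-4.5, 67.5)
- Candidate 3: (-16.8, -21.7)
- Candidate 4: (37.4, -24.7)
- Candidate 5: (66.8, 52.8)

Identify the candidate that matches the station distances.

Candidate 1

For each candidate, compare |candidate − station| to the reported distance:
Candidate 1: residuals Station 0 0.0, Station 1 0.0, Station 2 0.0 → max 0.0 km
Candidate 2: residuals Station 0 40.4, Station 1 100.9, Station 2 45.8 → max 100.9 km
Candidate 3: residuals Station 0 36.6, Station 1 22.6, Station 2 35.9 → max 36.6 km
Candidate 4: residuals Station 0 54.5, Station 1 15.4, Station 2 39.5 → max 54.5 km
Candidate 5: residuals Station 0 27.8, Station 1 44.9, Station 2 42.7 → max 44.9 km
Only Candidate 1 has all residuals ≈ 0.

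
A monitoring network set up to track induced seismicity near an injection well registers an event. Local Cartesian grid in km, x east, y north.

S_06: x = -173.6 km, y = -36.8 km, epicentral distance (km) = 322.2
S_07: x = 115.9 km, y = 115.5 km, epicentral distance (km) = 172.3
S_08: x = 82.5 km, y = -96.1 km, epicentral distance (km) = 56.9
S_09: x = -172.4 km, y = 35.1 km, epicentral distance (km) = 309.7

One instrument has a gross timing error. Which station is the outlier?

Solve using three stations at a time. Using S_07, S_08, S_09 (subtract circle equations pairwise → linear system) gives (x, y) ≈ (123.4, -56.6).
Distances from that point to each station vs reported:
  S_06: calculated 297.7 vs reported 322.2 → residual 24.5 km
  S_07: calculated 172.3 vs reported 172.3 → residual 0.0 km
  S_08: calculated 56.8 vs reported 56.9 → residual 0.1 km
  S_09: calculated 309.7 vs reported 309.7 → residual 0.0 km
S_07, S_08, S_09 are mutually consistent (residuals ≈ 0); S_06 is off by 24.5 km.

S_06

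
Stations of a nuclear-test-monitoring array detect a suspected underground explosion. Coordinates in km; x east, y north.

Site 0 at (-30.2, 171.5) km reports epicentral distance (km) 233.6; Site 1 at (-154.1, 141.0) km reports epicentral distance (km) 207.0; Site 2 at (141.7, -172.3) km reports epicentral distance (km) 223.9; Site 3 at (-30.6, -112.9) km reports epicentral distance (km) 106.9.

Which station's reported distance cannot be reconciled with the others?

Solve using three stations at a time. Using Site 1, Site 2, Site 3 (subtract circle equations pairwise → linear system) gives (x, y) ≈ (-10.3, -7.9).
Distances from that point to each station vs reported:
  Site 0: calculated 180.5 vs reported 233.6 → residual 53.1 km
  Site 1: calculated 207.0 vs reported 207.0 → residual 0.0 km
  Site 2: calculated 223.9 vs reported 223.9 → residual 0.0 km
  Site 3: calculated 106.9 vs reported 106.9 → residual 0.0 km
Site 1, Site 2, Site 3 are mutually consistent (residuals ≈ 0); Site 0 is off by 53.1 km.

Site 0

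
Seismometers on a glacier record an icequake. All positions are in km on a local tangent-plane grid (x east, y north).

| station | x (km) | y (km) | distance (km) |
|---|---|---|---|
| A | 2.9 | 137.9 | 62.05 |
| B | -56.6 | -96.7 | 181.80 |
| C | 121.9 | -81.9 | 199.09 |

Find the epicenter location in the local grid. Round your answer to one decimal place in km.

Circle about each station: (x − 2.9)² + (y − 137.9)² = 62.05²; (x + 56.6)² + (y + 96.7)² = 181.80²; (x − 121.9)² + (y + 81.9)² = 199.09².
Subtracting pairs of circle equations eliminates x²+y² and gives linear equations (the radical axes):
-119.0 x − 469.2 y = -35671.41
238.0 x − 439.6 y = -33244.23
Solving the 2×2 system: x ≈ 0.5, y ≈ 75.9 km.
Check against A (with the unrounded x, y): √((x − 2.9)²+(y − 137.9)²) = 62.05 ≈ 62.05 km. ✓

x ≈ 0.5 km, y ≈ 75.9 km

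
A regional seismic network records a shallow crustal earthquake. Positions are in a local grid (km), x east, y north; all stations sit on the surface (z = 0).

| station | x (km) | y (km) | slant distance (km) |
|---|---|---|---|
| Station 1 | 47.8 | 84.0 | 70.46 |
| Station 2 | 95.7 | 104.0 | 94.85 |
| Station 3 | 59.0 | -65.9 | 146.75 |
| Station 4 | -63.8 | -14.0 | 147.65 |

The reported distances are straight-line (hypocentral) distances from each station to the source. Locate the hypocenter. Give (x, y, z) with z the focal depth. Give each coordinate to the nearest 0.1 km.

Each station gives a sphere (x−x_i)² + (y−y_i)² + z² = d_i² (stations at z=0).
Subtracting the Station 1 sphere from Station 2 and Station 3: z² cancels, leaving linear equations in x and y:
95.8 x + 40.0 y = 6601.74
22.4 x − 299.8 y = -18087.98
Solving: x ≈ 42.398, y ≈ 63.501 km (keep extra digits for the depth step; rounded: 42.4, 63.5).
Then from the Station 1 sphere: z² = 70.46² − (x − 47.8)² − (y − 84.0)² with x = 42.398, y = 63.501, so z ≈ 67.195 ≈ 67.2 km.

x ≈ 42.4 km, y ≈ 63.5 km, depth ≈ 67.2 km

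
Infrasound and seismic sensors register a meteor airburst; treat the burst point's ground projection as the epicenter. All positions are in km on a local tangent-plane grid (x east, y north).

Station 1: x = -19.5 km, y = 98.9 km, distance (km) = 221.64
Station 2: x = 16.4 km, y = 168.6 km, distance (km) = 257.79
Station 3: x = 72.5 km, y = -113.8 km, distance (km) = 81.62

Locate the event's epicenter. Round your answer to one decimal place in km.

Circle about each station: (x + 19.5)² + (y − 98.9)² = 221.64²; (x − 16.4)² + (y − 168.6)² = 257.79²; (x − 72.5)² + (y + 113.8)² = 81.62².
Subtracting the Station 1 equation from the Station 2 and Station 3 equations removes the quadratic terms:
71.8 x + 139.4 y = 1202.07
184.0 x − 425.4 y = 50507.70
Solving the 2×2 system: x ≈ 134.4, y ≈ -60.6 km.

x ≈ 134.4 km, y ≈ -60.6 km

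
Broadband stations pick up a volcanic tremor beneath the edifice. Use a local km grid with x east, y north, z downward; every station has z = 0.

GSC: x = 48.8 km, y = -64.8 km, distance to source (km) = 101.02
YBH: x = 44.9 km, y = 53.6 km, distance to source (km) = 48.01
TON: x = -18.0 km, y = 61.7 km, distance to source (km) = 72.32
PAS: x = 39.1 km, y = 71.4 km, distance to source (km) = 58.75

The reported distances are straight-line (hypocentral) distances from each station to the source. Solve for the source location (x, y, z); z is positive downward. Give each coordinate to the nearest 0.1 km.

(32.8, 27.3, 38.3)

Each station gives a sphere (x−x_i)² + (y−y_i)² + z² = d_i² (stations at z=0).
Subtracting the GSC sphere from YBH and TON: z² cancels, leaving linear equations in x and y:
-7.8 x + 236.8 y = 6208.57
-133.6 x + 253.0 y = 2525.27
Solving: x ≈ 32.794, y ≈ 27.299 km (keep extra digits for the depth step; rounded: 32.8, 27.3).
Then from the GSC sphere: z² = 101.02² − (x − 48.8)² − (y + 64.8)² with x = 32.794, y = 27.299, so z ≈ 38.297 ≈ 38.3 km.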